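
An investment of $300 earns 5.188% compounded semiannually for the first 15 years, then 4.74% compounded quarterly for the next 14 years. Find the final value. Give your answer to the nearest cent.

After 15 years at 5.188%: 300 × 2.156050262 ≈ 646.8151.
Then 14 years at 4.74%: 646.8151 × 1.934209968 ≈ 1,251.0762.

$1,251.08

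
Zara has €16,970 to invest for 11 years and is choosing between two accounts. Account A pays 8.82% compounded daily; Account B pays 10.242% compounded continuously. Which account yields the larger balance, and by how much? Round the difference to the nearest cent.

Account A growth factor: (1 + 0.0882/365)^4015 ≈ 2.6381628835; balance ≈ 44,769.6241.
Account B growth factor: e^(0.10242·11) = e^1.12662 ≈ 3.0852108443; balance ≈ 52,356.0280.
Account B is larger by 7,586.4039.

Account B, by €7,586.40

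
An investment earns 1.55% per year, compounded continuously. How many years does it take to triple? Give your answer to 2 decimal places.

e^(0.0155t) = 3, so 0.0155t = ln 3 ≈ 1.0986.
t ≈ 1.0986/0.0155 ≈ 70.8782.

70.88 years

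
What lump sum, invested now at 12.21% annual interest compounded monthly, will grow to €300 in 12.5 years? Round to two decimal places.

Periodic rate = 12.21%/12 = 0.010175; 150 periods.
P = 300/(1 + 0.010175)^150 ≈ 300/4.56554309 ≈ 65.7096.

€65.71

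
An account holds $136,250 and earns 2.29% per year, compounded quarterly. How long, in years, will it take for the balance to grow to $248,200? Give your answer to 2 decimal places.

We need (1 + 0.005725)^(4t) = 1.8217, so 4t = ln 1.8217 / ln 1.005725 ≈ 105.0583.
t ≈ 105.0583/4 = 26.2646 years.

26.26 years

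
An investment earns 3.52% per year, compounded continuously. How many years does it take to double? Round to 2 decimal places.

19.69 years

e^(0.0352t) = 2, so 0.0352t = ln 2 ≈ 0.69315.
t ≈ 0.69315/0.0352 ≈ 19.6917.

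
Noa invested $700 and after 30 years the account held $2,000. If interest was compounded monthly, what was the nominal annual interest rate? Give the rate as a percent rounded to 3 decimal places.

3.505%

(1 + r/12)^360 = 2,000/700 = 2.85714.
1 + r/12 = 2.85714^(1/360) ≈ 1.00292, so r/12 ≈ 0.00292043.
r ≈ 12·0.00292043 = 3.50451%.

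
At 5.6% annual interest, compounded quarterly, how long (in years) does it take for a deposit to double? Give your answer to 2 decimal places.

(1 + 0.014)^(4t) = 2.
4t = ln 2 / ln(1 + 0.014) ≈ 0.69315/0.0139029 ≈ 49.8563.
t ≈ 12.4641.

12.46 years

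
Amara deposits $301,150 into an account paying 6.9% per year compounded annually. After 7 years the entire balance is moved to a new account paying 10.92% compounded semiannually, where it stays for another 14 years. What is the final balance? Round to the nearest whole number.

$2,128,552

Phase 1: 301,150·(1 + 0.069)^7 ≈ 480,426.3332.
Phase 2: 480,426.3332·(1 + 0.0546)^28 ≈ 2,128,552.0759.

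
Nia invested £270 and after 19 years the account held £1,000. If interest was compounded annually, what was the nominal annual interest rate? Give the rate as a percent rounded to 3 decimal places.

(1 + r)^19 = 1,000/270 = 3.7037.
1 + r = 3.7037^(1/19) ≈ 1.071342, so r ≈ 0.0713422.
r ≈ 7.13422%.

7.134%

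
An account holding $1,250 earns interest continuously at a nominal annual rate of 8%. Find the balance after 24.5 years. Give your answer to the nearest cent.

$8,874.16

A = P·e^(rt) = 1,250·e^(0.08·24.5) = 1,250·e^1.96.
e^1.96 ≈ 7.099327065, so A ≈ 8,874.1588.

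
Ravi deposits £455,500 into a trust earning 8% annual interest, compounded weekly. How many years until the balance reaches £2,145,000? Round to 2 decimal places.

19.38 years

(1 + 0.00153846)^(52t) = 2,145,000/455,500 = 4.7091.
52t·ln(1 + 0.00153846) = ln(4.7091); 52t = 1.5495/0.00153728 ≈ 1007.9490.
t ≈ 19.3836 years.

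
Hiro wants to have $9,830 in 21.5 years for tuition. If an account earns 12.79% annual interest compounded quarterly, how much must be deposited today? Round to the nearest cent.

Growth factor = (1 + 0.031975)^86 ≈ 14.98128879.
P = 9,830/14.98128879 ≈ 656.1518.

$656.15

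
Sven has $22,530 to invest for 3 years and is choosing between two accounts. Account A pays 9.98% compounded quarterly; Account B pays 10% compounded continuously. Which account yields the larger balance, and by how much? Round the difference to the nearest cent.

Account B, by $129.71

A: (1 + 0.02495)^12 ≈ 1.3441017834, so 22,530 × 1.3441017834 ≈ 30,282.6132.
B: e^(0.1·3) = e^0.3 ≈ 1.3498588076, so 22,530 × 1.3498588076 ≈ 30,412.3189.
Difference ≈ 129.7058 in favor of B.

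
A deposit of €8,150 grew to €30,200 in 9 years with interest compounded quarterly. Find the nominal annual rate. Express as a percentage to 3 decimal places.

14.822%

(1 + r/4)^36 = 30,200/8,150 = 3.70552.
1 + r/4 = 3.70552^(1/36) ≈ 1.037054, so r/4 ≈ 0.037054.
r ≈ 4·0.037054 = 14.82160%.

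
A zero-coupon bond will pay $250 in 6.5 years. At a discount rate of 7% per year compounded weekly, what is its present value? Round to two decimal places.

Periodic rate = 7%/52 = 0.00134615; 338 periods.
P = 250/(1 + 0.07/52)^338 ≈ 250/1.57569119 ≈ 158.6605.

$158.66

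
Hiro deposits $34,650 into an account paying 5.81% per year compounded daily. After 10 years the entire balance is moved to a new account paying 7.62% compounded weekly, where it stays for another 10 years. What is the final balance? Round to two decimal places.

After 10 years at 5.81%: 34,650 × 1.78774270193 ≈ 61,945.2846.
Then 10 years at 7.62%: 61,945.2846 × 2.14136233856 ≈ 132,647.2995.

$132,647.30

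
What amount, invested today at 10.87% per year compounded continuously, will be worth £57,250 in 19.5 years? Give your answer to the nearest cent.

£6,874.22

P = A·e^(−rt) = 57,250·e^(−2.11965).
e^(−2.11965) ≈ 0.12007364693, so P ≈ 6,874.2163.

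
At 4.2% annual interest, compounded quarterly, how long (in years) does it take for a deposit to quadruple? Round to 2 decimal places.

33.18 years

(1 + 0.0105)^(4t) = 4.
4t = ln 4 / ln(1 + 0.0105) ≈ 1.3863/0.0104453 ≈ 132.7200.
t ≈ 33.1800.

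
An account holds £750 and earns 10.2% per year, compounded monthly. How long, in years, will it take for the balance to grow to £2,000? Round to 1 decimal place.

9.7 years

(1 + 0.0085)^(12t) = 2,000/750 = 2.6667.
12t·ln(1 + 0.0085) = ln(2.6667); 12t = 0.98083/0.00846408 ≈ 115.8814.
t ≈ 9.6568 years.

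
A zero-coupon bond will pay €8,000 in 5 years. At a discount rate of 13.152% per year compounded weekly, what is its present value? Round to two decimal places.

Growth factor = (1 + 0.13152/52)^260 ≈ 1.928552629.
P = 8,000/1.928552629 ≈ 4,148.1886.

€4,148.19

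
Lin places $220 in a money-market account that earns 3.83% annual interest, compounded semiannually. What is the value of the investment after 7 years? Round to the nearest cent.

$286.92

Periodic rate = 3.83%/2 = 0.01915; periods = 2·7 = 14.
A = 220·(1 + 0.01915)^14 ≈ 220·1.30416795 ≈ 286.9169.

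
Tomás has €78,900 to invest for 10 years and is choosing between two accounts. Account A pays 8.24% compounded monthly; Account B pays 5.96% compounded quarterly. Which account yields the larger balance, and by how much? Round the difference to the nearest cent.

Account A, by €36,791.54

Account A growth factor: (1 + 0.0824/12)^120 ≈ 2.27318928734; balance ≈ 179,354.6348.
Account B growth factor: (1 + 0.0149)^40 ≈ 1.80688328475; balance ≈ 142,563.0912.
Account A is larger by 36,791.5436.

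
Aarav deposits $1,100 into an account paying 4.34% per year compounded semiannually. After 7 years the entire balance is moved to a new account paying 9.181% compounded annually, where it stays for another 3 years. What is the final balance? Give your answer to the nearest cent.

Phase 1: 1,100·(1 + 0.0217)^14 ≈ 1,485.6626.
Phase 2: 1,485.6626·(1 + 0.09181)^3 ≈ 1,933.5767.

$1,933.58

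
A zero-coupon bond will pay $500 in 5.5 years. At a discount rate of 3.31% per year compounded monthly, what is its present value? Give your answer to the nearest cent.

$416.88

Growth factor = (1 + 0.0331/12)^66 ≈ 1.19937356.
P = 500/1.19937356 ≈ 416.8843.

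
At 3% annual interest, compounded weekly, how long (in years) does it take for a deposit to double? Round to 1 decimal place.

(1 + 0.000576923)^(52t) = 2.
52t = ln 2 / ln(1 + 0.000576923) ≈ 0.69315/0.000576757 ≈ 1201.8017.
t ≈ 23.1116.

23.1 years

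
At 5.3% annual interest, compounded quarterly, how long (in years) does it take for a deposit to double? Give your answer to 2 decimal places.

13.16 years

(1 + 0.01325)^(4t) = 2.
4t = ln 2 / ln(1 + 0.01325) ≈ 0.69315/0.013163 ≈ 52.6588.
t ≈ 13.1647.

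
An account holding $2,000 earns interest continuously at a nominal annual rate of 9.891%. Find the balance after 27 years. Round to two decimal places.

$28,896.40

A = P·e^(rt) = 2,000·e^(0.09891·27) = 2,000·e^2.67057.
e^2.67057 ≈ 14.448202321, so A ≈ 28,896.4046.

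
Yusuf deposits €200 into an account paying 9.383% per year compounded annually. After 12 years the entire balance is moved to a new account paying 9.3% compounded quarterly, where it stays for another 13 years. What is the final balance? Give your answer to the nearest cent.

Phase 1: 200·(1 + 0.09383)^12 ≈ 586.7160.
Phase 2: 586.7160·(1 + 0.02325)^52 ≈ 1,938.5595.

€1,938.56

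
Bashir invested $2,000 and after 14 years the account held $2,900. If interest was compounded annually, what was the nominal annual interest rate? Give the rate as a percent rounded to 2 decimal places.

2.69%

(1 + r)^14 = 2,900/2,000 = 1.45.
1 + r = 1.45^(1/14) ≈ 1.026896, so r ≈ 0.0268956.
r ≈ 2.68956%.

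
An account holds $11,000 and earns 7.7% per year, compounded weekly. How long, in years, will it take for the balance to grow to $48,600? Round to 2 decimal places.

We need (1 + 0.00148077)^(52t) = 4.4182, so 52t = ln 4.4182 / ln 1.001481 ≈ 1004.0916.
t ≈ 1004.0916/52 = 19.3095 years.

19.31 years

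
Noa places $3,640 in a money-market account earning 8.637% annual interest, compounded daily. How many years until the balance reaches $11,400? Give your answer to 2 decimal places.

(1 + 0.00023663)^(365t) = 11,400/3,640 = 3.1319.
365t·ln(1 + 0.00023663) = ln(3.1319); 365t = 1.1416/0.000236602 ≈ 4825.1028.
t ≈ 13.2195 years.

13.22 years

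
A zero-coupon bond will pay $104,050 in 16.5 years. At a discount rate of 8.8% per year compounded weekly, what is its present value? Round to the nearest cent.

Growth factor = (1 + 0.088/52)^858 ≈ 4.2664101911.
P = 104,050/4.2664101911 ≈ 24,388.1848.

$24,388.18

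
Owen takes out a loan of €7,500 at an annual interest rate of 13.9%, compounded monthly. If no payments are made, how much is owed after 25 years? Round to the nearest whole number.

€237,444

Periodic rate = 13.9%/12 = 0.0115833; periods = 12·25 = 300.
A = 7,500·(1 + 0.139/12)^300 ≈ 7,500·31.6591763393 ≈ 237,443.8225.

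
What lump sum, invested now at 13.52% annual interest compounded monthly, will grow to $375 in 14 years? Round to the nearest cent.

Growth factor = (1 + 0.1352/12)^168 ≈ 6.56804777.
P = 375/6.56804777 ≈ 57.0946.

$57.09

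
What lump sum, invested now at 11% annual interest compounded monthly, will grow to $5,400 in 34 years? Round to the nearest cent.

Growth factor = (1 + 0.11/12)^408 ≈ 41.38681588.
P = 5,400/41.38681588 ≈ 130.4763.

$130.48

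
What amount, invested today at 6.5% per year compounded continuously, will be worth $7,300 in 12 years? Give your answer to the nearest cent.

P = A·e^(−rt) = 7,300·e^(−0.78).
e^(−0.78) ≈ 0.4584060113, so P ≈ 3,346.3639.

$3,346.36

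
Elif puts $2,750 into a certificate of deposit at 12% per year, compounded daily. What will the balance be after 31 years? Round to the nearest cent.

$113,407.73

Growth factor = (1 + 0.12/365)^11315 ≈ 41.2391738885.
A ≈ 2,750 × 41.2391738885 ≈ 113,407.7282.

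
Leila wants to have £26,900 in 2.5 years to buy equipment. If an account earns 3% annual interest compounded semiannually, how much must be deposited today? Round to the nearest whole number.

Growth factor = (1 + 0.015)^5 ≈ 1.0772840039.
P = 26,900/1.0772840039 ≈ 24,970.2028.

£24,970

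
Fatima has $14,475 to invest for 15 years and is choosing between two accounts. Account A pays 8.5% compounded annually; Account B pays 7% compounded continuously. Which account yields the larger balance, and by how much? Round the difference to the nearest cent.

Account A growth factor: (1 + 0.085)^15 ≈ 3.3997428788; balance ≈ 49,211.2782.
Account B growth factor: e^(0.07·15) = e^1.05 ≈ 2.8576511181; balance ≈ 41,364.4999.
Account A is larger by 7,846.7782.

Account A, by $7,846.78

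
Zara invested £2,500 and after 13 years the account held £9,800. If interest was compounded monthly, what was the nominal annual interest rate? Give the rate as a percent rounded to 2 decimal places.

The 156-period growth factor is 9,800/2,500 = 3.92.
r/12 = 3.92^(1/156) − 1 ≈ 0.00879545, so r ≈ 12·0.00879545 = 10.55454%.

10.55%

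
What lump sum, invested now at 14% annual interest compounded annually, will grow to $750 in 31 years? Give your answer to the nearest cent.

Growth factor = (1 + 0.14)^31 ≈ 58.0831808.
P = 750/58.0831808 ≈ 12.9125.

$12.91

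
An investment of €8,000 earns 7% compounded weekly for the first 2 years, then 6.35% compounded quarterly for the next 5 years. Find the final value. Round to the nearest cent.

€12,608.28

After 2 years at 7%: 8,000 × 1.1501655099 ≈ 9,201.3241.
Then 5 years at 6.35%: 9,201.3241 × 1.3702678091 ≈ 12,608.2782.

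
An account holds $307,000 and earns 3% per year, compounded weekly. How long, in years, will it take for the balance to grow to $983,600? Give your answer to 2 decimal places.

38.82 years

We need (1 + 0.000576923)^(52t) = 3.2039, so 52t = ln 3.2039 / ln 1.000577 ≈ 2018.8262.
t ≈ 2018.8262/52 = 38.8236 years.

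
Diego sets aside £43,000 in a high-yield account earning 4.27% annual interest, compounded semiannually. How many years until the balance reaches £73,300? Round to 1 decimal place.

12.6 years

We need (1 + 0.02135)^(2t) = 1.7047, so 2t = ln 1.7047 / ln 1.02135 ≈ 25.2475.
t ≈ 25.2475/2 = 12.6237 years.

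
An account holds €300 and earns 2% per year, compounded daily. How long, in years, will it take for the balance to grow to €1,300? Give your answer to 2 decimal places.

We need (1 + 0.0000547945)^(365t) = 4.3333, so 365t = ln 4.3333 / ln 1.000055 ≈ 26761.3847.
t ≈ 26761.3847/365 = 73.3189 years.

73.32 years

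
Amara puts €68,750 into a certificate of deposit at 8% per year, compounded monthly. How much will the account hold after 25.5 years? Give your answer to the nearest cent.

€525,162.01

Periodic rate = 8%/12 = 0.00666667; periods = 12·25.5 = 306.
A = 68,750·(1 + 0.08/12)^306 ≈ 68,750·7.63872016834 ≈ 525,162.0116.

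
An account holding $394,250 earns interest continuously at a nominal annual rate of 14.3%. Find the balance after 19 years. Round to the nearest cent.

$5,966,914.42

A = P·e^(rt) = 394,250·e^(0.143·19) = 394,250·e^2.717.
e^2.717 ≈ 15.13484952141, so A ≈ 5,966,914.4238.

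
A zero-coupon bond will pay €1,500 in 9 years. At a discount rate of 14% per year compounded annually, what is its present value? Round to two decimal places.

Growth factor = (1 + 0.14)^9 ≈ 3.251948521.
P = 1,500/3.251948521 ≈ 461.2619.

€461.26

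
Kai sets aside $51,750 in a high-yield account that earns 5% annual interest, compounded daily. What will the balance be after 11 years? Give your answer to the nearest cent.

$89,692.47

Periodic rate = 5%/365 = 0.000136986; periods = 365·11 = 4015.
A = 51,750·(1 + 0.05/365)^4015 ≈ 51,750·1.7331877313 ≈ 89,692.4651.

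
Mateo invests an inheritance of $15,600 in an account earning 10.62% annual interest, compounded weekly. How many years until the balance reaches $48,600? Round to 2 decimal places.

(1 + 0.00204231)^(52t) = 48,600/15,600 = 3.1154.
52t·ln(1 + 0.00204231) = ln(3.1154); 52t = 1.1364/0.00204023 ≈ 556.9742.
t ≈ 10.7110 years.

10.71 years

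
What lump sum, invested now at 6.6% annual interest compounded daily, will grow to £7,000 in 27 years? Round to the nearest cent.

Growth factor = (1 + 0.066/365)^9855 ≈ 5.940770906.
P = 7,000/5.940770906 ≈ 1,178.2983.

£1,178.30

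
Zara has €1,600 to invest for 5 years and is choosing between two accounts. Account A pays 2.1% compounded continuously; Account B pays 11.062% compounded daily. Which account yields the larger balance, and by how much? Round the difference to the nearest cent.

Account B, by €1,004.45

A: e^(0.021·5) = e^0.105 ≈ 1.11071061, so 1,600 × 1.11071061 ≈ 1,777.1370.
B: (1 + 0.11062/365)^1825 ≈ 1.738488753, so 1,600 × 1.738488753 ≈ 2,781.5820.
Difference ≈ 1,004.4450 in favor of B.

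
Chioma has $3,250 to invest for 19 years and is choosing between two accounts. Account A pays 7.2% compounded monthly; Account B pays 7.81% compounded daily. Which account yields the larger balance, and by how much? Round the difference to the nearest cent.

Account B, by $1,618.32

A: (1 + 0.006)^228 ≈ 3.9114664017, so 3,250 × 3.9114664017 ≈ 12,712.2658.
B: (1 + 0.0781/365)^6935 ≈ 4.4094116403, so 3,250 × 4.4094116403 ≈ 14,330.5878.
Difference ≈ 1,618.3220 in favor of B.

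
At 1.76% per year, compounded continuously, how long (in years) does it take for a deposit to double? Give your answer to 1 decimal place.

e^(0.0176t) = 2, so 0.0176t = ln 2 ≈ 0.69315.
t ≈ 0.69315/0.0176 ≈ 39.3834.

39.4 years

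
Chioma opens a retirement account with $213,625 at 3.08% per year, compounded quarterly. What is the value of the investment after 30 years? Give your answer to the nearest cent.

Growth factor = (1 + 0.0077)^120 ≈ 2.51044682821.
A ≈ 213,625 × 2.51044682821 ≈ 536,294.2037.

$536,294.20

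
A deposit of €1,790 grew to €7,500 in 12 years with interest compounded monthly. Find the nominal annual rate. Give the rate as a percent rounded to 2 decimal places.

(1 + r/12)^144 = 7,500/1,790 = 4.18994.
1 + r/12 = 4.18994^(1/144) ≈ 1.009999, so r/12 ≈ 0.00999888.
r ≈ 12·0.00999888 = 11.99865%.

12.00%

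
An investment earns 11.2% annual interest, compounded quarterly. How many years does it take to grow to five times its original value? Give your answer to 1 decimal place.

14.6 years

(1 + 0.028)^(4t) = 5.
4t = ln 5 / ln(1 + 0.028) ≈ 1.6094/0.0276152 ≈ 58.2809.
t ≈ 14.5702.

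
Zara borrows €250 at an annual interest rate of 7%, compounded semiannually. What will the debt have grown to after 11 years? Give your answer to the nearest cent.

Periodic rate = 7%/2 = 0.035; periods = 2·11 = 22.
A = 250·(1 + 0.035)^22 ≈ 250·2.13151158 ≈ 532.8779.

€532.88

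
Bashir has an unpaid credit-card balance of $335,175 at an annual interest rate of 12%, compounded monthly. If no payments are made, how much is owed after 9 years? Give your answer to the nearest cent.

$981,702.70

Growth factor = (1 + 0.01)^108 ≈ 2.92892579266.
A ≈ 335,175 × 2.92892579266 ≈ 981,702.7026.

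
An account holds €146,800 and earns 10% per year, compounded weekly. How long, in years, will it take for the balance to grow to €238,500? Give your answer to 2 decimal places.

(1 + 0.00192308)^(52t) = 238,500/146,800 = 1.6247.
52t·ln(1 + 0.00192308) = ln(1.6247); 52t = 0.4853/0.00192123 ≈ 252.5976.
t ≈ 4.8576 years.

4.86 years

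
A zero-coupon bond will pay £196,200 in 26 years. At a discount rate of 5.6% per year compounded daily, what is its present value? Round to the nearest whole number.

£45,752

Periodic rate = 5.6%/365 = 0.000153425; 9490 periods.
P = 196,200/(1 + 0.056/365)^9490 ≈ 196,200/4.28829114152 ≈ 45,752.4906.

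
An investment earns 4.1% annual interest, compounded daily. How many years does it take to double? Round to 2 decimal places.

(1 + 0.000112329)^(365t) = 2.
365t = ln 2 / ln(1 + 0.000112329) ≈ 0.69315/0.000112322 ≈ 6171.0471.
t ≈ 16.9070.

16.91 years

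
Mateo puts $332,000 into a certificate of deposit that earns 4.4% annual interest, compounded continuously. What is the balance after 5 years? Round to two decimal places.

A = P·e^(rt) = 332,000·e^(0.044·5) = 332,000·e^0.22.
e^0.22 ≈ 1.24607673059, so A ≈ 413,697.4746.

$413,697.47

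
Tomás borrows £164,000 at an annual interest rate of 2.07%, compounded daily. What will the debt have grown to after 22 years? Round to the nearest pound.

£258,593

Growth factor = (1 + 0.0207/365)^8030 ≈ 1.5767836175.
A ≈ 164,000 × 1.5767836175 ≈ 258,592.5133.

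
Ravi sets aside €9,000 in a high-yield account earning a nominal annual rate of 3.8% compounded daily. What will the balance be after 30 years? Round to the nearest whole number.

€28,139

Periodic rate = 3.8%/365 = 0.00010411; periods = 365·30 = 10950.
A = 9,000·(1 + 0.038/365)^10950 ≈ 9,000·3.1265828334 ≈ 28,139.2455.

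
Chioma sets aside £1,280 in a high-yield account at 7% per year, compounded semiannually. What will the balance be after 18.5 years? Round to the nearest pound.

£4,571

Growth factor = (1 + 0.035)^37 ≈ 3.571025425.
A ≈ 1,280 × 3.571025425 ≈ 4,570.9125.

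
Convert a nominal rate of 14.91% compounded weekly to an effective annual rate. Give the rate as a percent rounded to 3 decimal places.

EAR = (1 + 14.91%/52)^52 − 1 = (1 + 0.00286731)^52 − 1.
(1 + 0.00286731)^52 ≈ 1.160541, so EAR ≈ 16.05414%.

16.054%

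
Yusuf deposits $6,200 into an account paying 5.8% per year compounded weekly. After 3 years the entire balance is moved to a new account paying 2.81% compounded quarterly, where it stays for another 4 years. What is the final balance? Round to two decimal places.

$8,252.03

Phase 1: 6,200·(1 + 0.058/52)^156 ≈ 7,377.6291.
Phase 2: 7,377.6291·(1 + 0.007025)^16 ≈ 8,252.0311.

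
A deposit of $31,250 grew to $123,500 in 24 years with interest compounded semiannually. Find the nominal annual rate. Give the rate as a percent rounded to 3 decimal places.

5.809%

The 48-period growth factor is 123,500/31,250 = 3.952.
r/2 = 3.952^(1/48) − 1 ≈ 0.0290434, so r ≈ 2·0.0290434 = 5.80868%.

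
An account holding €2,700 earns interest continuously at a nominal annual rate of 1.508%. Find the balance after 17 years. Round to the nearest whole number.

€3,489

A = P·e^(rt) = 2,700·e^(0.01508·17) = 2,700·e^0.25636.
e^0.25636 ≈ 1.292217843, so A ≈ 3,488.9882.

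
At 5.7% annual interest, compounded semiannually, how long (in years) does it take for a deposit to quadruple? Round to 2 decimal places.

(1 + 0.0285)^(2t) = 4.
2t = ln 4 / ln(1 + 0.0285) ≈ 1.3863/0.0281014 ≈ 49.3318.
t ≈ 24.6659.

24.67 years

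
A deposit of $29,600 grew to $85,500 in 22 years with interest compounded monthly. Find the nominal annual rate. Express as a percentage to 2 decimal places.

(1 + r/12)^264 = 85,500/29,600 = 2.88851.
1 + r/12 = 2.88851^(1/264) ≈ 1.004026, so r/12 ≈ 0.00402605.
r ≈ 12·0.00402605 = 4.83125%.

4.83%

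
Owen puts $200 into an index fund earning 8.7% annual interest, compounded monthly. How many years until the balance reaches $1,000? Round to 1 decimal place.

(1 + 0.00725)^(12t) = 1,000/200 = 5.
12t·ln(1 + 0.00725) = ln(5); 12t = 1.6094/0.00722385 ≈ 222.7952.
t ≈ 18.5663 years.

18.6 years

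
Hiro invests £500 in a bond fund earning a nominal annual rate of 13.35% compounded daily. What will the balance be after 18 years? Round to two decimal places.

Growth factor = (1 + 0.1335/365)^6570 ≈ 11.0514391.
A ≈ 500 × 11.0514391 ≈ 5,525.7195.

£5,525.72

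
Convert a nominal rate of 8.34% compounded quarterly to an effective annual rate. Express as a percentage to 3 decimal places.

8.604%

EAR = (1 + 8.34%/4)^4 − 1 = (1 + 0.02085)^4 − 1.
(1 + 0.02085)^4 ≈ 1.086045, so EAR ≈ 8.60448%.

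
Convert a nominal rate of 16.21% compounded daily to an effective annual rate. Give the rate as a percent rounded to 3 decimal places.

EAR = (1 + 16.21%/365)^365 − 1 = (1 + 0.00044411)^365 − 1.
(1 + 0.00044411)^365 ≈ 1.175936, so EAR ≈ 17.59355%.

17.594%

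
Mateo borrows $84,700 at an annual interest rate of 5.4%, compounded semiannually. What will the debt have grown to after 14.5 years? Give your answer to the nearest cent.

$183,411.38

Periodic rate = 5.4%/2 = 0.027; periods = 2·14.5 = 29.
A = 84,700·(1 + 0.027)^29 ≈ 84,700·2.16542359336 ≈ 183,411.3784.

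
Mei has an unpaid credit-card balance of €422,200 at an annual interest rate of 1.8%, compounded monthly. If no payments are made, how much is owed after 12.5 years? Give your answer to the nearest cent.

Growth factor = (1 + 0.0015)^150 ≈ 1.25211161562.
A ≈ 422,200 × 1.25211161562 ≈ 528,641.5241.

€528,641.52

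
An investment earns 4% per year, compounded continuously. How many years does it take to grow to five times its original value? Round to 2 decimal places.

e^(0.04t) = 5, so 0.04t = ln 5 ≈ 1.6094.
t ≈ 1.6094/0.04 ≈ 40.2359.

40.24 years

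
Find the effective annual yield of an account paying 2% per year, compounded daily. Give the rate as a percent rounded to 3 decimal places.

EAR = (1 + 2%/365)^365 − 1 = (1 + 0.0000547945)^365 − 1.
(1 + 0.0000547945)^365 ≈ 1.020201, so EAR ≈ 2.02008%.

2.020%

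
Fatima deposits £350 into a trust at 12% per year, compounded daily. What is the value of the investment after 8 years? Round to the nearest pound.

Periodic rate = 12%/365 = 0.000328767; periods = 365·8 = 2920.
A = 350·(1 + 0.12/365)^2920 ≈ 350·2.61128445 ≈ 913.9496.

£914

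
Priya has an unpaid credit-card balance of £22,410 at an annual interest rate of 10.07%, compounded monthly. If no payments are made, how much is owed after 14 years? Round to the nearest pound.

£91,234

Growth factor = (1 + 0.1007/12)^168 ≈ 4.0711177777.
A ≈ 22,410 × 4.0711177777 ≈ 91,233.7494.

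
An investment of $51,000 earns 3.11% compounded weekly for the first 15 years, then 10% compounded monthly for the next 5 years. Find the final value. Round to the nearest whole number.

$133,769

After 15 years at 3.11%: 51,000 × 1.59418168457 ≈ 81,303.2659.
Then 5 years at 10%: 81,303.2659 × 1.64530893478 ≈ 133,768.9898.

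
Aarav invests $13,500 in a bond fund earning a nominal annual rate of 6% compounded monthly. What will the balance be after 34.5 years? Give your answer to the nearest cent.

$106,434.72

Growth factor = (1 + 0.005)^414 ≈ 7.88405358205.
A ≈ 13,500 × 7.88405358205 ≈ 106,434.7234.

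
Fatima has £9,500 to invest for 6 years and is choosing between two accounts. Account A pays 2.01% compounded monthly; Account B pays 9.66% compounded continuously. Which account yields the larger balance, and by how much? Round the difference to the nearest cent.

A: (1 + 0.001675)^72 ≈ 1.1280597372, so 9,500 × 1.1280597372 ≈ 10,716.5675.
B: e^(0.0966·6) = e^0.5796 ≈ 1.7853241582, so 9,500 × 1.7853241582 ≈ 16,960.5795.
Difference ≈ 6,244.0120 in favor of B.

Account B, by £6,244.01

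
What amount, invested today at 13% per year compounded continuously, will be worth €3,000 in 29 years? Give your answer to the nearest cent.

€69.16

P = A·e^(−rt) = 3,000·e^(−3.77).
e^(−3.77) ≈ 0.02305206329, so P ≈ 69.1562.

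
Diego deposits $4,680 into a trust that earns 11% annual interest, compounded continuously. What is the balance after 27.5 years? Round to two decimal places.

A = P·e^(rt) = 4,680·e^(0.11·27.5) = 4,680·e^3.025.
e^3.025 ≈ 20.594004711, so A ≈ 96,379.9420.

$96,379.94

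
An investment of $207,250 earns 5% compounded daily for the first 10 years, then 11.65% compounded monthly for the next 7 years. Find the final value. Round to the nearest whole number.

After 10 years at 5%: 207,250 × 1.64866481377 ≈ 341,685.7827.
Then 7 years at 11.65%: 341,685.7827 × 2.25143291074 ≈ 769,282.6162.

$769,283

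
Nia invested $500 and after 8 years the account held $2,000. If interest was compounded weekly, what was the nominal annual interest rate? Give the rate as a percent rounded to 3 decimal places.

17.358%

(1 + r/52)^416 = 2,000/500 = 4.
1 + r/52 = 4^(1/416) ≈ 1.003338, so r/52 ≈ 0.003338.
r ≈ 52·0.003338 = 17.35758%.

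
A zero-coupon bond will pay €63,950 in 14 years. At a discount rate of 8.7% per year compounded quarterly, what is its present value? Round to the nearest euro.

€19,166

Periodic rate = 8.7%/4 = 0.02175; 56 periods.
P = 63,950/(1 + 0.02175)^56 ≈ 63,950/3.3365696686 ≈ 19,166.3913.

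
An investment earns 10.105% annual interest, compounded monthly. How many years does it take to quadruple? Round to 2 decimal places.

(1 + 0.00842083)^(12t) = 4.
12t = ln 4 / ln(1 + 0.00842083) ≈ 1.3863/0.00838558 ≈ 165.3189.
t ≈ 13.7766.

13.78 years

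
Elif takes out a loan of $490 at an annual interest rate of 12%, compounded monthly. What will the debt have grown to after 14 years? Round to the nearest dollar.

$2,607

Growth factor = (1 + 0.01)^168 ≈ 5.320969818.
A ≈ 490 × 5.320969818 ≈ 2,607.2752.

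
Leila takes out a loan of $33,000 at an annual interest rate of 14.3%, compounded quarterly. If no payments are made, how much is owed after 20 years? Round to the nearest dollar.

Growth factor = (1 + 0.03575)^80 ≈ 16.6109839126.
A ≈ 33,000 × 16.6109839126 ≈ 548,162.4691.

$548,162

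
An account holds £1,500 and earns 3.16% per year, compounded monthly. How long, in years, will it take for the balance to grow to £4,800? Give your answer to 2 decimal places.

We need (1 + 0.00263333)^(12t) = 3.2, so 12t = ln 3.2 / ln 1.002633 ≈ 442.2842.
t ≈ 442.2842/12 = 36.8570 years.

36.86 years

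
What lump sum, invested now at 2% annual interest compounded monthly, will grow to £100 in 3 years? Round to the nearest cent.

£94.18

Growth factor = (1 + 0.02/12)^36 ≈ 1.0617835.
P = 100/1.0617835 ≈ 94.1812.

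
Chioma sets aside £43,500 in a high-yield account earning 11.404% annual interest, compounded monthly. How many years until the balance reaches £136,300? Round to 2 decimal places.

10.06 years

We need (1 + 0.00950333)^(12t) = 3.1333, so 12t = ln 3.1333 / ln 1.009503 ≈ 120.7488.
t ≈ 120.7488/12 = 10.0624 years.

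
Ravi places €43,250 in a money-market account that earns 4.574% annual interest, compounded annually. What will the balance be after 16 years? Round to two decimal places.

Growth factor = (1 + 0.04574)^16 ≈ 2.0454059952.
A ≈ 43,250 × 2.0454059952 ≈ 88,463.8093.

€88,463.81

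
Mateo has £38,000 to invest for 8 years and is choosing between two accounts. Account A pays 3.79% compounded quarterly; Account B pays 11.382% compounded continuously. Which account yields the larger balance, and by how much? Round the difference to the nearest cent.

Account B, by £43,071.50

Account A growth factor: (1 + 0.009475)^32 ≈ 1.3522536883; balance ≈ 51,385.6402.
Account B growth factor: e^(0.11382·8) = e^0.91056 ≈ 2.4857141436; balance ≈ 94,457.1375.
Account B is larger by 43,071.4973.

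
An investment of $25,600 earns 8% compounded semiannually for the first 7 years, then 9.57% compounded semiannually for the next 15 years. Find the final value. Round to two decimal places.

Phase 1: 25,600·(1 + 0.04)^14 ≈ 44,330.9171.
Phase 2: 44,330.9171·(1 + 0.04785)^30 ≈ 180,169.0744.

$180,169.07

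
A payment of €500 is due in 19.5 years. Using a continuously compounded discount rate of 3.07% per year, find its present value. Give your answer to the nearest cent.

€274.78

P = A·e^(−rt) = 500·e^(−0.59865).
e^(−0.59865) ≈ 0.549553032, so P ≈ 274.7765.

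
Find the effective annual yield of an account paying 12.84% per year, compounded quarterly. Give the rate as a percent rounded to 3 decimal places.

EAR = (1 + 12.84%/4)^4 − 1 = (1 + 0.0321)^4 − 1.
(1 + 0.0321)^4 ≈ 1.134716, so EAR ≈ 13.47158%.

13.472%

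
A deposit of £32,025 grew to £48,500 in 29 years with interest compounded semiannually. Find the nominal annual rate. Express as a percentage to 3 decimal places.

(1 + r/2)^58 = 48,500/32,025 = 1.51444.
1 + r/2 = 1.51444^(1/58) ≈ 1.007182, so r/2 ≈ 0.00718165.
r ≈ 2·0.00718165 = 1.43633%.

1.436%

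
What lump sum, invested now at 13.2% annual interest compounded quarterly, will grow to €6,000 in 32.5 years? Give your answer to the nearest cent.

Periodic rate = 13.2%/4 = 0.033; 130 periods.
P = 6,000/(1 + 0.033)^130 ≈ 6,000/68.08348807 ≈ 88.1271.

€88.13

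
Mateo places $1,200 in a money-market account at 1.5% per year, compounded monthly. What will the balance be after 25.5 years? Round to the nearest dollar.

$1,759

Periodic rate = 1.5%/12 = 0.00125; periods = 12·25.5 = 306.
A = 1,200·(1 + 0.00125)^306 ≈ 1,200·1.465594755 ≈ 1,758.7137.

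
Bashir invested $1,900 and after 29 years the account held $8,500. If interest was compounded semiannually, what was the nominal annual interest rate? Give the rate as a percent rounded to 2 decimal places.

5.23%

The 58-period growth factor is 8,500/1,900 = 4.47368.
r/2 = 4.47368^(1/58) − 1 ≈ 0.0261678, so r ≈ 2·0.0261678 = 5.23355%.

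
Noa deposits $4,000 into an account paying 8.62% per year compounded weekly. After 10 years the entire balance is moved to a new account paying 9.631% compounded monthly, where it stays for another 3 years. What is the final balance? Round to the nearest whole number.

$12,621

Phase 1: 4,000·(1 + 0.0862/52)^520 ≈ 9,464.8098.
Phase 2: 9,464.8098·(1 + 0.09631/12)^36 ≈ 12,620.9408.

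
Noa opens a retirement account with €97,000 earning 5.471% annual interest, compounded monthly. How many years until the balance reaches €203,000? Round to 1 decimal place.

We need (1 + 0.00455917)^(12t) = 2.0928, so 12t = ln 2.0928 / ln 1.004559 ≈ 162.3492.
t ≈ 162.3492/12 = 13.5291 years.

13.5 years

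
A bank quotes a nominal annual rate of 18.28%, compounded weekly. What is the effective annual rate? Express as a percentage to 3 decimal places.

One year is 52 periods at 0.00351538 each: (1 + 0.00351538)^52 ≈ 1.200189.
EAR = 1.200189 − 1 ≈ 20.01895%.

20.019%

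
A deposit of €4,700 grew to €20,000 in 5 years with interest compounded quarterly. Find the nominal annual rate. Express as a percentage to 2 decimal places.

(1 + r/4)^20 = 20,000/4,700 = 4.25532.
1 + r/4 = 4.25532^(1/20) ≈ 1.075094, so r/4 ≈ 0.0750944.
r ≈ 4·0.0750944 = 30.03777%.

30.04%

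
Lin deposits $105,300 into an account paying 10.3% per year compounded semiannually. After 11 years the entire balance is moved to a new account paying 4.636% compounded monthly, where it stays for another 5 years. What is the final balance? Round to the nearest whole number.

$400,597

After 11 years at 10.3%: 105,300 × 3.01858976029 ≈ 317,857.5018.
Then 5 years at 4.636%: 317,857.5018 × 1.26030453924 ≈ 400,597.2523.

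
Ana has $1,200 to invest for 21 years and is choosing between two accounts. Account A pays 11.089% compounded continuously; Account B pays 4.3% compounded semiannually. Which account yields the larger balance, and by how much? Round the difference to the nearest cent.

Account A, by $9,385.19

A: e^(0.11089·21) = e^2.32869 ≈ 10.264486245, so 1,200 × 10.264486245 ≈ 12,317.3835.
B: (1 + 0.0215)^42 ≈ 2.443495709, so 1,200 × 2.443495709 ≈ 2,932.1949.
Difference ≈ 9,385.1886 in favor of A.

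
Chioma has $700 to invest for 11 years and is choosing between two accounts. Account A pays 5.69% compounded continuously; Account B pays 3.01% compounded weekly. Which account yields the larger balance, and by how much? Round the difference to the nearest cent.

Account A growth factor: e^(0.0569·11) = e^0.6259 ≈ 1.869928136; balance ≈ 1,308.9497.
Account B growth factor: (1 + 0.0301/52)^572 ≈ 1.39236565; balance ≈ 974.6560.
Account A is larger by 334.2937.

Account A, by $334.29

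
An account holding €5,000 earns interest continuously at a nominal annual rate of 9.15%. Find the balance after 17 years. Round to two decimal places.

€23,687.27

A = P·e^(rt) = 5,000·e^(0.0915·17) = 5,000·e^1.5555.
e^1.5555 ≈ 4.7374546604, so A ≈ 23,687.2733.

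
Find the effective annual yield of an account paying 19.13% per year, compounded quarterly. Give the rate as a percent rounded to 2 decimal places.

20.55%

One year is 4 periods at 0.047825 each: (1 + 0.047825)^4 ≈ 1.205466.
EAR = 1.205466 − 1 ≈ 20.54662%.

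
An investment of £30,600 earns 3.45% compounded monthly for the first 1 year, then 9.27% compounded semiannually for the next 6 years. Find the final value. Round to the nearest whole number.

Phase 1: 30,600·(1 + 0.002875)^12 ≈ 31,672.5543.
Phase 2: 31,672.5543·(1 + 0.04635)^12 ≈ 54,551.5171.

£54,552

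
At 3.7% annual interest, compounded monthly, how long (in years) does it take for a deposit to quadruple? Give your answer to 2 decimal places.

37.53 years

(1 + 0.00308333)^(12t) = 4.
12t = ln 4 / ln(1 + 0.00308333) ≈ 1.3863/0.00307859 ≈ 450.3018.
t ≈ 37.5251.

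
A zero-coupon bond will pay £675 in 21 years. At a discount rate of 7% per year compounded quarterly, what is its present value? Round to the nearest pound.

Periodic rate = 7%/4 = 0.0175; 84 periods.
P = 675/(1 + 0.0175)^84 ≈ 675/4.29428737 ≈ 157.1856.

£157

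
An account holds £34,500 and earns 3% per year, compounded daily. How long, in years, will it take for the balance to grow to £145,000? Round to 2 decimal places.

47.86 years

(1 + 0.0000821918)^(365t) = 145,000/34,500 = 4.2029.
365t·ln(1 + 0.0000821918) = ln(4.2029); 365t = 1.4358/8.21884e-05 ≈ 17469.3066.
t ≈ 47.8611 years.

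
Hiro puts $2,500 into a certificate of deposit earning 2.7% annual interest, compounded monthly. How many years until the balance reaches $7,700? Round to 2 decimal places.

(1 + 0.00225)^(12t) = 7,700/2,500 = 3.08.
12t·ln(1 + 0.00225) = ln(3.08); 12t = 1.1249/0.00224747 ≈ 500.5310.
t ≈ 41.7109 years.

41.71 years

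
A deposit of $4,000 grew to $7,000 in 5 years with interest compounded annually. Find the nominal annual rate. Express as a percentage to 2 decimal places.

11.84%

The 5-period growth factor is 7,000/4,000 = 1.75.
r = 1.75^(1/5) − 1 ≈ 0.118427, i.e. 11.84269%.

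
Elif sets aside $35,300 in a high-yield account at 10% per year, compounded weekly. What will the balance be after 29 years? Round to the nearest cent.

Growth factor = (1 + 0.1/52)^1508 ≈ 18.1236027527.
A ≈ 35,300 × 18.1236027527 ≈ 639,763.1772.

$639,763.18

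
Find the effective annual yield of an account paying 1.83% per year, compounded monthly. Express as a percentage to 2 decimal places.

EAR = (1 + 1.83%/12)^12 − 1 = (1 + 0.001525)^12 − 1.
(1 + 0.001525)^12 ≈ 1.018454, so EAR ≈ 1.84543%.

1.85%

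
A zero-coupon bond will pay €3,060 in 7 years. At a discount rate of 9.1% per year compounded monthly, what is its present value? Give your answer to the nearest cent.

€1,622.26

Periodic rate = 9.1%/12 = 0.00758333; 84 periods.
P = 3,060/(1 + 0.091/12)^84 ≈ 3,060/1.886261542 ≈ 1,622.2565.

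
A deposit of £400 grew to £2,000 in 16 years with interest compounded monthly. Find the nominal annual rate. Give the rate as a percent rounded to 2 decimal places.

10.10%

The 192-period growth factor is 2,000/400 = 5.
r/12 = 5^(1/192) − 1 ≈ 0.00841772, so r ≈ 12·0.00841772 = 10.10126%.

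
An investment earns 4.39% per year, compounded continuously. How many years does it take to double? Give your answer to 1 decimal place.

15.8 years

e^(0.0439t) = 2, so 0.0439t = ln 2 ≈ 0.69315.
t ≈ 0.69315/0.0439 ≈ 15.7892.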